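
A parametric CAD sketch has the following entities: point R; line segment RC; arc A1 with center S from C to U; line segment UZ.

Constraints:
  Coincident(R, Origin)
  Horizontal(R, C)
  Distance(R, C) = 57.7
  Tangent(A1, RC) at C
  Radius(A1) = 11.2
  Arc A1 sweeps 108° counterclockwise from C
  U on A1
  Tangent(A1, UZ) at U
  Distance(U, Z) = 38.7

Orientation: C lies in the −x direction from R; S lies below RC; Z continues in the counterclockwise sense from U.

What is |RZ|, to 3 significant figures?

76.3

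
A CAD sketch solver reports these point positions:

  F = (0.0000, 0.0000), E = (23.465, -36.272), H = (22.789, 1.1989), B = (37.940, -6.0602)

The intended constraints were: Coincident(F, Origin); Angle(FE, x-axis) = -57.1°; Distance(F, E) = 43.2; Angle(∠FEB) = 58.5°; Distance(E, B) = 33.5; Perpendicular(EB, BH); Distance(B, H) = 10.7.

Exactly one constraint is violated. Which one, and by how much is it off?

Distance(B, H) = 10.7 — off by 6.10.

F = (0.00, 0.00) ✓; FE at -57.10° ✓; |FE| = 43.20 ✓; ∠FEB = 58.50° ✓; |EB| = 33.50 ✓; ∠(EB, BH) = 90.00° ✓; |BH| = 16.80 ✗.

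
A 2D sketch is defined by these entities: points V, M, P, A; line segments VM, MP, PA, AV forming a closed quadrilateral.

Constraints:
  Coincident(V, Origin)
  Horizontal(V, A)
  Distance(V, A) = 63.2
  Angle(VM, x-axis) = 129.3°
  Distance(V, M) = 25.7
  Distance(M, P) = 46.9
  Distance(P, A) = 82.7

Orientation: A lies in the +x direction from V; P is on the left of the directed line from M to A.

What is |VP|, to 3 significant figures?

61.0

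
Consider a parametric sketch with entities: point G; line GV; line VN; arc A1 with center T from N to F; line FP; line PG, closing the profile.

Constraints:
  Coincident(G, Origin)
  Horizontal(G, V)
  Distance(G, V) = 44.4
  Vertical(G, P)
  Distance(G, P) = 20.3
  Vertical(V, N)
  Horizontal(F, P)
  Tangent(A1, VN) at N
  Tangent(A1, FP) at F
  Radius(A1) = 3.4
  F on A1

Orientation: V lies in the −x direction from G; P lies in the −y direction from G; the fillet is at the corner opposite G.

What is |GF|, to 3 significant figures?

45.8

G is at the origin; GV is horizontal with |GV| = 44.4 and V on the −x side, so V = (-44.4, 0.00). GP is vertical with |GP| = 20.3 and P on the −y side, so P = (0.00, -20.3). The virtual corner opposite G is at (-44.4, -20.3). The tangent condition forces TN to be normal to VN and tangency of A1 to FP means the radius TF is perpendicular to FP, with radius 3.4, so the center T sits 3.4 in from both sides at T = (-41.0, -16.9). That places the tangent points at N = (-44.4, -16.9) on VN and F = (-41.0, -20.3) on FP. Then |GF| = |F − G| = 45.8.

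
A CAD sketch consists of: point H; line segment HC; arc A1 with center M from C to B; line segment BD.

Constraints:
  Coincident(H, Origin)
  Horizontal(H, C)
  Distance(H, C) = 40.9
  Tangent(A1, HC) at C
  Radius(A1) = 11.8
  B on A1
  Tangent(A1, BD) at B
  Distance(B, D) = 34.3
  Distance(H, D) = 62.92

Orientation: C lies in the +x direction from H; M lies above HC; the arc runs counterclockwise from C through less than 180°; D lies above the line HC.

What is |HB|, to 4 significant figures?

54.35

Checks: |HC| = 40.90 ✓; |MB| = 11.80 ✓; ∠(MB, BD) = 90.00° ✓; |BD| = 34.30 ✓; |HD| = 62.92 ✓.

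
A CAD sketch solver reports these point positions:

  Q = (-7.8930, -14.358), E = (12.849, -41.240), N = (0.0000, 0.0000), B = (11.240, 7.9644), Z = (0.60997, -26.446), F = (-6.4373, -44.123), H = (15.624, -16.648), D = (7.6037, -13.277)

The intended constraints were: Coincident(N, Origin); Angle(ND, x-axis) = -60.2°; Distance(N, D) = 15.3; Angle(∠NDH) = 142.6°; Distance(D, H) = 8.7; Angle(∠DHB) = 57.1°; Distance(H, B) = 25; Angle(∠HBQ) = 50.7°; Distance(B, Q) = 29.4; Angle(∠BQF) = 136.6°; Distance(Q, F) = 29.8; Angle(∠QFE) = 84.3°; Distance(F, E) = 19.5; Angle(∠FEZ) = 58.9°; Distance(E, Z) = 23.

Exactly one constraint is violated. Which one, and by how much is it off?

Distance(E, Z) = 23 — off by 3.80.

N = (0.00, 0.00) ✓; ND at -60.20° ✓; |ND| = 15.30 ✓; ∠NDH = 142.6° ✓; |DH| = 8.700 ✓; ∠DHB = 57.10° ✓; |HB| = 25.00 ✓; ∠HBQ = 50.70° ✓; |BQ| = 29.40 ✓; ∠BQF = 136.6° ✓; |QF| = 29.80 ✓; ∠QFE = 84.30° ✓; |FE| = 19.50 ✓; ∠FEZ = 58.90° ✓; |EZ| = 19.20 ✗.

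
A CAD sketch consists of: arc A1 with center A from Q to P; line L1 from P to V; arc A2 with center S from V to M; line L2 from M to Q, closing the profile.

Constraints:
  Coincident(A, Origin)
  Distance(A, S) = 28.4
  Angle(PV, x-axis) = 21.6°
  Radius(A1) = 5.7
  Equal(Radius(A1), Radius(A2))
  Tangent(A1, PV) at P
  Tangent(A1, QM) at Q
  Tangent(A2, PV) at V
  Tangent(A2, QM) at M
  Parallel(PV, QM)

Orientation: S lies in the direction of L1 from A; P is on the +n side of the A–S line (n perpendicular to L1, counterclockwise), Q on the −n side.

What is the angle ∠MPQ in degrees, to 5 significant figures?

68.129°

The slot axis is L1's direction at 21.6°, so u = (cos 21.6°, sin 21.6°) = (0.92978, 0.36812) and n = (−sin 21.6°, cos 21.6°) = (-0.36812, 0.92978). A is at the origin and S lies 28.4 along u from A, so S = 28.4·u = (26.406, 10.455). Tangency of A1 to both parallel lines with radius 5.7 puts P and Q at A ± 5.7·n: P = (-2.0983, 5.2997), Q = (2.0983, -5.2997). Equal radii place V and M the same way about S: V = S + 5.7·n = (24.307, 15.754), M = S − 5.7·n = (28.504, 5.1550). Then cos ∠MPQ = PM·PQ / (|PM||PQ|), giving 68.129°.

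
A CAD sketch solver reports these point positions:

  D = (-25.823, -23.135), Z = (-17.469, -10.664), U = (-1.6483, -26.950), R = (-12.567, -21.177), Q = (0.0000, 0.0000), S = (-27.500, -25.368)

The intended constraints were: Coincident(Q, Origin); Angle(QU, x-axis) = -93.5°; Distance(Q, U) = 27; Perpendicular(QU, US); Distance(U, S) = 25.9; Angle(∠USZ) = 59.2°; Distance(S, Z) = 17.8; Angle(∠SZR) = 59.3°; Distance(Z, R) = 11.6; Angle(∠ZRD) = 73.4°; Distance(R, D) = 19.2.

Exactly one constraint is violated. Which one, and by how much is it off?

Distance(R, D) = 19.2 — off by 5.80.

Q = (0.00, 0.00) ✓; QU at -93.50° ✓; |QU| = 27.00 ✓; ∠(QU, US) = 90.00° ✓; |US| = 25.90 ✓; ∠USZ = 59.20° ✓; |SZ| = 17.80 ✓; ∠SZR = 59.30° ✓; |ZR| = 11.60 ✓; ∠ZRD = 73.40° ✓; |RD| = 13.40 ✗.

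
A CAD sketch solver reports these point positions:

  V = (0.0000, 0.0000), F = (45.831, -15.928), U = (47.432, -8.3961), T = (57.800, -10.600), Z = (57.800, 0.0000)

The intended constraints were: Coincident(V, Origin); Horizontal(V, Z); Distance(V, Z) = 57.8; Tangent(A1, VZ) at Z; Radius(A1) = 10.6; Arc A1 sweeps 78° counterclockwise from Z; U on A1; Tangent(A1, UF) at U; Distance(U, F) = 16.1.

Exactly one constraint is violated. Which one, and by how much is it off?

Distance(U, F) = 16.1 — off by 8.40.

V = (0.00, 0.00) ✓; V.y = 0.00, Z.y = 0.00 ✓; |VZ| = 57.80 ✓; ∠(TZ, ZV) = 90.00° ✓; |TZ| = 10.60 ✓; bearing(T→U) − bearing(T→Z) = 78.00° ✓; |TU| = 10.60 ✓; ∠(TU, UF) = 90.00° ✓; |UF| = 7.700 ✗.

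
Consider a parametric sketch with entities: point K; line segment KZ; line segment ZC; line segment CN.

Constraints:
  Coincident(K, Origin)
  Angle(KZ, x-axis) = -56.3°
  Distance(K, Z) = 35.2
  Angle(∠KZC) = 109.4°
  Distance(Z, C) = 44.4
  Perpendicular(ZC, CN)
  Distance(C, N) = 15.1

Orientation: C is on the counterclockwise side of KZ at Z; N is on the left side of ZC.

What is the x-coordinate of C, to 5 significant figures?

62.555

K is at the origin; KZ runs at -56.3° with length 35.2, so Z = 35.2·(cos -56.3°, sin -56.3°) = (19.531, -29.285). ∠KZC = 109.4°, so ZC runs at -56.3° + (180° − 109.4°) = 14.300° from the x-axis; with |ZC| = 44.4, C = Z + 44.4·(cos 14.300°, sin 14.300°) = (62.555, -18.318). So C.x = 62.555.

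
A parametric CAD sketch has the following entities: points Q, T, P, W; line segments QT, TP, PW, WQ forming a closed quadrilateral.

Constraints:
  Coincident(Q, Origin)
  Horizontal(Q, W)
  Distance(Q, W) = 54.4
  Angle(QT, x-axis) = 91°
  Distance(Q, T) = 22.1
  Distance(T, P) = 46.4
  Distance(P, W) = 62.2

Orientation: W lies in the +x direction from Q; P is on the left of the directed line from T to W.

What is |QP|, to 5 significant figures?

64.569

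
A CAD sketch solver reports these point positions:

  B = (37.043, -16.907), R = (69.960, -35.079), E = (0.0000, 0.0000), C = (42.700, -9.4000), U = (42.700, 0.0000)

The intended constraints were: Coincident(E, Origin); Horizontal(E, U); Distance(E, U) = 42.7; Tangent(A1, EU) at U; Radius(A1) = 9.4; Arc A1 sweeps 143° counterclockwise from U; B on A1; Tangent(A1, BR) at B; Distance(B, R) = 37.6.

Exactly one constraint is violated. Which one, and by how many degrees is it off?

Tangent(A1, BR) at B — off by 8.10°.

E = (0.00, 0.00) ✓; E.y = 0.00, U.y = 0.00 ✓; |EU| = 42.70 ✓; ∠(CU, UE) = 90.00° ✓; |CU| = 9.400 ✓; bearing(C→B) − bearing(C→U) = 143.0° ✓; |CB| = 9.400 ✓; ∠(CB, BR) = 81.90° ✗; |BR| = 37.60 ✓.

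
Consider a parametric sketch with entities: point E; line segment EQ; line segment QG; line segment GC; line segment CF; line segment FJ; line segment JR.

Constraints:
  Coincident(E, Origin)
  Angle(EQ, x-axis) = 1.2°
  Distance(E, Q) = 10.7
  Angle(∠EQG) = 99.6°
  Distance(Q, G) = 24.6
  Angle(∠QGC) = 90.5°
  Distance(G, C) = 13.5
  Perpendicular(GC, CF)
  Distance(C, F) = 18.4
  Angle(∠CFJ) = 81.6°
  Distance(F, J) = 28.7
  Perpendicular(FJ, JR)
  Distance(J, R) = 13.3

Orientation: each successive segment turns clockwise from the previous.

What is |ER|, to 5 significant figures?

34.466

E is at the origin; EQ runs at 1.2° with length 10.7, so Q = (10.698, 0.22408). ∠EQG = 99.6° gives QG at -79.200° from the x-axis; with |QG| = 24.6, G = (15.307, -23.940). ∠QGC = 90.5° gives GC at -168.70° from the x-axis; with |GC| = 13.5, C = (2.0689, -26.585). The perpendicularity gives CF at right angles to GC, so CF runs at 101.30°; with |CF| = 18.4, F = (-1.5365, -8.5421). ∠CFJ = 81.6° gives FJ at 2.9000° from the x-axis; with |FJ| = 28.7, J = (27.127, -7.0901). The perpendicularity gives JR at right angles to FJ, so JR runs at -87.100°; with |JR| = 13.3, R = (27.800, -20.373). Then |ER| = |R − E| = 34.466.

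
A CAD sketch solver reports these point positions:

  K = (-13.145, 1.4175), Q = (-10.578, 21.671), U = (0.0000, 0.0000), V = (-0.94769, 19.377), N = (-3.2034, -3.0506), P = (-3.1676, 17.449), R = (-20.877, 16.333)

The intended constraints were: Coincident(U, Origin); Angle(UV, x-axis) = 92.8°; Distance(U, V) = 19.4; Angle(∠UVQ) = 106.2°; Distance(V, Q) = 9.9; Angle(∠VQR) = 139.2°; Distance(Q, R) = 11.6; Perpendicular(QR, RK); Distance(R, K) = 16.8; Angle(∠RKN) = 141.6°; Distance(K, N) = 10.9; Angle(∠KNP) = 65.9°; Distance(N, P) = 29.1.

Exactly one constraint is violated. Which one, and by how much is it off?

Distance(N, P) = 29.1 — off by 8.60.

U = (0.00, 0.00) ✓; UV at 92.80° ✓; |UV| = 19.40 ✓; ∠UVQ = 106.2° ✓; |VQ| = 9.900 ✓; ∠VQR = 139.2° ✓; |QR| = 11.60 ✓; ∠(QR, RK) = 90.00° ✓; |RK| = 16.80 ✓; ∠RKN = 141.6° ✓; |KN| = 10.90 ✓; ∠KNP = 65.90° ✓; |NP| = 20.50 ✗.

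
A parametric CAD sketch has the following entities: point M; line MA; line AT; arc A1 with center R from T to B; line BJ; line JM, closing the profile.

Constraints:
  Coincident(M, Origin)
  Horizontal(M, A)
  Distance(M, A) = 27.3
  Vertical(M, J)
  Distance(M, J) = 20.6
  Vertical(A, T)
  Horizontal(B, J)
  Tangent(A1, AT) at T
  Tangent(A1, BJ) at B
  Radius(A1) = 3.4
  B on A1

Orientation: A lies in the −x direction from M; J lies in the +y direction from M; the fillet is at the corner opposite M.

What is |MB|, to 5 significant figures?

31.553

M is at the origin; M and A share the same y with |MA| = 27.3 and A on the −x side, so A = (-27.300, 0.0000). MJ is vertical with |MJ| = 20.6 and J on the +y side, so J = (0.0000, 20.600). The virtual corner opposite M is at (-27.300, 20.600). Tangency of A1 to AT means the radius RT is perpendicular to AT and tangency of A1 to BJ means the radius RB is perpendicular to BJ, with radius 3.4, so the center R sits 3.4 in from both sides at R = (-23.900, 17.200). That places the tangent points at T = (-27.300, 17.200) on AT and B = (-23.900, 20.600) on BJ. Then |MB| = |B − M| = 31.553.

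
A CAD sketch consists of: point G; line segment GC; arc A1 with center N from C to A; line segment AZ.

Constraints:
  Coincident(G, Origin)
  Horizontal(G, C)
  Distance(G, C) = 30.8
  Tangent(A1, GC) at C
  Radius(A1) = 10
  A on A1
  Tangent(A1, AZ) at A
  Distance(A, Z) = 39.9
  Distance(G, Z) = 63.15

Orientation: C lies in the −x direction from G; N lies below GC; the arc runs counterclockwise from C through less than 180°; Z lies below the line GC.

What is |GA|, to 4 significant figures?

42.16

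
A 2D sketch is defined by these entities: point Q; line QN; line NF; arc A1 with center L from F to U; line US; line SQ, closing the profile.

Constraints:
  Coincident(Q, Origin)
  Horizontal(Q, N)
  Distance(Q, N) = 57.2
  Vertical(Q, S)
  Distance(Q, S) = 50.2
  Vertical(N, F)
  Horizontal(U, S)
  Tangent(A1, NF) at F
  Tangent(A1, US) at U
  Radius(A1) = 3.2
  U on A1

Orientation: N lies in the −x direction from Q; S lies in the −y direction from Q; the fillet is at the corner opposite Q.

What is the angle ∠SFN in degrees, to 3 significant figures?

93.2°

Q is at the origin; QN is horizontal with |QN| = 57.2 and N on the −x side, so N = (-57.2, 0.00). QS is vertical with |QS| = 50.2 and S on the −y side, so S = (0.00, -50.2). The virtual corner opposite Q is at (-57.2, -50.2). Tangency of A1 to NF means the radius LF is perpendicular to NF and the tangent condition forces LU to be normal to US, with radius 3.2, so the center L sits 3.2 in from both sides at L = (-54.0, -47.0). That places the tangent points at F = (-57.2, -47.0) on NF and U = (-54.0, -50.2) on US. Then cos ∠SFN = FS·FN / (|FS||FN|), giving 93.2°.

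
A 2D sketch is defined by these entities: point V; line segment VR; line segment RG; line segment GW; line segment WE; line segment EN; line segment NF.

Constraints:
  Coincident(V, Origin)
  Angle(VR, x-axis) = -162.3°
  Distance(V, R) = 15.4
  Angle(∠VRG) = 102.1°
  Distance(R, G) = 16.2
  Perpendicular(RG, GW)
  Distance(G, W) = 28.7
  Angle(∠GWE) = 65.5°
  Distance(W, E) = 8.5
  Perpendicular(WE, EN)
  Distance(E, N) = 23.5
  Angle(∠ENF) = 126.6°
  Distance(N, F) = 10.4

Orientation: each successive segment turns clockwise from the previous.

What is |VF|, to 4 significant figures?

34.35

WE is perpendicular to EN, so EN runs at -174.7°; with |EN| = 23.5, N = (-20.43, 13.00). ∠ENF = 126.6° gives NF at 131.9° from the x-axis; with |NF| = 10.4, F = (-27.38, 20.75). Then |VF| = |F − V| = 34.35.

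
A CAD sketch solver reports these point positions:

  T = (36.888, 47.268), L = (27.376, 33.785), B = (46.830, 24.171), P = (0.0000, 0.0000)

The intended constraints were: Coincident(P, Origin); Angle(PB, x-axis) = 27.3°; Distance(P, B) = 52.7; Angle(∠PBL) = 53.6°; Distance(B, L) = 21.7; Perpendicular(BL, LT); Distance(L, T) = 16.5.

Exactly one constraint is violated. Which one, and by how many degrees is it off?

Perpendicular(BL, LT) — off by 8.90°.

P = (0.00, 0.00) ✓; PB at 27.30° ✓; |PB| = 52.70 ✓; ∠PBL = 53.60° ✓; |BL| = 21.70 ✓; ∠(BL, LT) = 98.90° ✗; |LT| = 16.50 ✓.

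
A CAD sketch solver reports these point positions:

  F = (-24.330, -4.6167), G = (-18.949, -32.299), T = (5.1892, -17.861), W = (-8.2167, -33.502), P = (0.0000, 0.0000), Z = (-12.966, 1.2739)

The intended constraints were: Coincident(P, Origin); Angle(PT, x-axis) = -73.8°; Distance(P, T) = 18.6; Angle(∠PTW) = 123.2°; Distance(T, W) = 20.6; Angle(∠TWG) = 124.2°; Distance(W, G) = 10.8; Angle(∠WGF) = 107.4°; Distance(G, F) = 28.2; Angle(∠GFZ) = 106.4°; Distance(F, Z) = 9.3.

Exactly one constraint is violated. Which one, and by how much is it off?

Distance(F, Z) = 9.3 — off by 3.50.

P = (0.00, 0.00) ✓; PT at -73.80° ✓; |PT| = 18.60 ✓; ∠PTW = 123.2° ✓; |TW| = 20.60 ✓; ∠TWG = 124.2° ✓; |WG| = 10.80 ✓; ∠WGF = 107.4° ✓; |GF| = 28.20 ✓; ∠GFZ = 106.4° ✓; |FZ| = 12.80 ✗.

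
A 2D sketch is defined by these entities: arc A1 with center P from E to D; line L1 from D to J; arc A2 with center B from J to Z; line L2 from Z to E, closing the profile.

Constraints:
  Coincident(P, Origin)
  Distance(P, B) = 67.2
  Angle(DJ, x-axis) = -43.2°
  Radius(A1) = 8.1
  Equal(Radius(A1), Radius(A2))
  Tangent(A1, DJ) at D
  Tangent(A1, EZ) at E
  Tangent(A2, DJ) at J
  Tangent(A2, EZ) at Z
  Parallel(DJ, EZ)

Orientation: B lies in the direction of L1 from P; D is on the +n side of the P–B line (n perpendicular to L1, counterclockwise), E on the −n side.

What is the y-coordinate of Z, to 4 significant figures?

-51.91

Tangency of A1 to both parallel lines with radius 8.1 puts D and E at P ± 8.1·n: D = (5.545, 5.905), E = (-5.545, -5.905). Equal radii place J and Z the same way about B: J = B + 8.1·n = (54.53, -40.10), Z = B − 8.1·n = (43.44, -51.91). So Z.y = -51.91.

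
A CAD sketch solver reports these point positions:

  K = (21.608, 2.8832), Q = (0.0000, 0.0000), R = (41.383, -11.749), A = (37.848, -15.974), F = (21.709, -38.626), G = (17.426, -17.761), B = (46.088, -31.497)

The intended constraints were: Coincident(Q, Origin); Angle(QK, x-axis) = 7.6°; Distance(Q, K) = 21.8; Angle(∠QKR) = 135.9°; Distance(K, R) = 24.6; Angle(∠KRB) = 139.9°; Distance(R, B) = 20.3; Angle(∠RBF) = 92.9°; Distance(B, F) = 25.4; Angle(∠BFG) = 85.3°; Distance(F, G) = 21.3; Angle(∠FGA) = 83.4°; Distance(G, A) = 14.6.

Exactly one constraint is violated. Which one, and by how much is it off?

Distance(G, A) = 14.6 — off by 5.90.

Q = (0.00, 0.00) ✓; QK at 7.600° ✓; |QK| = 21.80 ✓; ∠QKR = 135.9° ✓; |KR| = 24.60 ✓; ∠KRB = 139.9° ✓; |RB| = 20.30 ✓; ∠RBF = 92.90° ✓; |BF| = 25.40 ✓; ∠BFG = 85.30° ✓; |FG| = 21.30 ✓; ∠FGA = 83.40° ✓; |GA| = 20.50 ✗.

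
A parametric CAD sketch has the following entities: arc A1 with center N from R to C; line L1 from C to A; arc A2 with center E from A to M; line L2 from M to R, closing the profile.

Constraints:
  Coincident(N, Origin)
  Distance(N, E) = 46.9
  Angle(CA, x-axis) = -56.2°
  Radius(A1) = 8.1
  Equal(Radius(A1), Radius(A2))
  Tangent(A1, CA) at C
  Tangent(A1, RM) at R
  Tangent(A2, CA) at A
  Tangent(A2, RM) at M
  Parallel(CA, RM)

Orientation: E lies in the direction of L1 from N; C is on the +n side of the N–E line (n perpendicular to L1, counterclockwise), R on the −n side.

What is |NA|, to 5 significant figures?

47.594

The slot axis is L1's direction at -56.2°, so u = (cos -56.2°, sin -56.2°) = (0.55630, -0.83098) and n = (−sin -56.2°, cos -56.2°) = (0.83098, 0.55630). N is at the origin and E lies 46.9 along u from N, so E = 46.9·u = (26.090, -38.973). Tangency of A1 to both parallel lines with radius 8.1 puts C and R at N ± 8.1·n: C = (6.7310, 4.5060), R = (-6.7310, -4.5060). Equal radii place A and M the same way about E: A = E + 8.1·n = (32.821, -34.467), M = E − 8.1·n = (19.359, -43.479). Then |NA| = |A − N| = 47.594.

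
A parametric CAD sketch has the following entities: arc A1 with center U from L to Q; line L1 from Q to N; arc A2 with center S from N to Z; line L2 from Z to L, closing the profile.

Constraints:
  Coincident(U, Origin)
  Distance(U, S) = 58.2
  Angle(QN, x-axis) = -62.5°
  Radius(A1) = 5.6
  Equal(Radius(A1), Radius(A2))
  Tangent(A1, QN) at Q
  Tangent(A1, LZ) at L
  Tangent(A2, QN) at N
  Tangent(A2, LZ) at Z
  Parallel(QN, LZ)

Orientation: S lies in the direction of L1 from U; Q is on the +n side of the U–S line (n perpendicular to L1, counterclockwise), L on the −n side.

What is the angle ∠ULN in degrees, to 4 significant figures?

79.11°

The slot axis is L1's direction at -62.5°, so u = (cos -62.5°, sin -62.5°) = (0.4617, -0.8870) and n = (−sin -62.5°, cos -62.5°) = (0.8870, 0.4617). U is at the origin and S lies 58.2 along u from U, so S = 58.2·u = (26.87, -51.62). Tangency of A1 to both parallel lines with radius 5.6 puts Q and L at U ± 5.6·n: Q = (4.967, 2.586), L = (-4.967, -2.586). Equal radii place N and Z the same way about S: N = S + 5.6·n = (31.84, -49.04), Z = S − 5.6·n = (21.91, -54.21). Then cos ∠ULN = LU·LN / (|LU||LN|), giving 79.11°.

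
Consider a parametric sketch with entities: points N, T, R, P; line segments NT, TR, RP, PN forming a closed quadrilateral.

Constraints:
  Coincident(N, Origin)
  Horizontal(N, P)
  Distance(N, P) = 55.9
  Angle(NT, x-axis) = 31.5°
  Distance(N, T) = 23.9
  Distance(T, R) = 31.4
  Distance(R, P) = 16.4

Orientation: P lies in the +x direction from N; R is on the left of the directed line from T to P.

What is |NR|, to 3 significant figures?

54.0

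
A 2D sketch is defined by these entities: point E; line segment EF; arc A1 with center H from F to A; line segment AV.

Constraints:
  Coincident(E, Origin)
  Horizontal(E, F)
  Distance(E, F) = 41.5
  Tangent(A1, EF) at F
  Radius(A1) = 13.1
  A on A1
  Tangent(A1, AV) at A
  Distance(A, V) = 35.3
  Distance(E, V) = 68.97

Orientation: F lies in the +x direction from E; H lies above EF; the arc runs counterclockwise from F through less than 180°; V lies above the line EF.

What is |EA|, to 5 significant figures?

56.567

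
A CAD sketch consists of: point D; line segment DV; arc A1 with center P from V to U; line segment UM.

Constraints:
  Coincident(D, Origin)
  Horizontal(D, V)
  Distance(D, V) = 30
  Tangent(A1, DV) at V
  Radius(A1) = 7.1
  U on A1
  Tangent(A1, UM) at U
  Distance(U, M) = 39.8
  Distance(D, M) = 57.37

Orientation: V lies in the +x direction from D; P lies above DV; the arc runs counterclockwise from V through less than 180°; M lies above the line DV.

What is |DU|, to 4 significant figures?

37.89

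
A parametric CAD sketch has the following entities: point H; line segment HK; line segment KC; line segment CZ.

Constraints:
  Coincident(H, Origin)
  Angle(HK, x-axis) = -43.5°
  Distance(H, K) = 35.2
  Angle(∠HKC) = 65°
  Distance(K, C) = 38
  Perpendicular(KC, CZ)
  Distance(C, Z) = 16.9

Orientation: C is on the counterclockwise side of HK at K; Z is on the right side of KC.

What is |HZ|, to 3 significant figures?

54.0

∠HKC = 65.0°, so KC runs at -43.5° + (180° − 65.0°) = 71.5° from the x-axis; with |KC| = 38.0, C = K + 38.0·(cos 71.5°, sin 71.5°) = (37.6, 11.8). The perpendicularity gives CZ at right angles to KC; with |CZ| = 16.9 on the right of KC, Z = C + 16.9·(0.948, -0.317) = (53.6, 6.44). Then |HZ| = |Z − H| = 54.0.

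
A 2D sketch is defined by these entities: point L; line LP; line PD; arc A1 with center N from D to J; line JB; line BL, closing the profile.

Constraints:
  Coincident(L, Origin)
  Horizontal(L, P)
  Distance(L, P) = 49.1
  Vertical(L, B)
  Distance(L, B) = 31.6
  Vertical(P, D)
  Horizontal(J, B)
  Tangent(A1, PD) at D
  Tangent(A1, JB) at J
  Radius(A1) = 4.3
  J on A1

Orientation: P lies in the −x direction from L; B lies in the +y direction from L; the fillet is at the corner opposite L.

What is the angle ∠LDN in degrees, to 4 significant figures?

29.07°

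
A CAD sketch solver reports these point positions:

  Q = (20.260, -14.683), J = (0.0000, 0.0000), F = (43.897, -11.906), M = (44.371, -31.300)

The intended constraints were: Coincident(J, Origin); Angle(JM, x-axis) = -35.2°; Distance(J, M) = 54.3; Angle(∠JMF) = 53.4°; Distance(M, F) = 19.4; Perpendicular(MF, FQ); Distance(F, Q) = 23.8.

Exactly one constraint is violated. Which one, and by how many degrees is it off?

Perpendicular(MF, FQ) — off by 5.30°.

J = (0.00, 0.00) ✓; JM at -35.20° ✓; |JM| = 54.30 ✓; ∠JMF = 53.40° ✓; |MF| = 19.40 ✓; ∠(MF, FQ) = 95.30° ✗; |FQ| = 23.80 ✓.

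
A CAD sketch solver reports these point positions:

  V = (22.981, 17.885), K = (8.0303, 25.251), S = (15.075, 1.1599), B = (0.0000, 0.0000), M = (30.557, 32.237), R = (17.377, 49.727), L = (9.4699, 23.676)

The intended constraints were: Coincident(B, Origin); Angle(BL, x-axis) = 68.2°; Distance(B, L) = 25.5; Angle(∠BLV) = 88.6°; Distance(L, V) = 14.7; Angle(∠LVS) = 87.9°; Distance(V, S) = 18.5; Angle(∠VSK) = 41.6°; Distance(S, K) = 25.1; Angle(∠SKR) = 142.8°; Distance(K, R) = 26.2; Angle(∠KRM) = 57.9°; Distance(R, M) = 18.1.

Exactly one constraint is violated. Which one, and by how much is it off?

Distance(R, M) = 18.1 — off by 3.80.

B = (0.00, 0.00) ✓; BL at 68.20° ✓; |BL| = 25.50 ✓; ∠BLV = 88.60° ✓; |LV| = 14.70 ✓; ∠LVS = 87.90° ✓; |VS| = 18.50 ✓; ∠VSK = 41.60° ✓; |SK| = 25.10 ✓; ∠SKR = 142.8° ✓; |KR| = 26.20 ✓; ∠KRM = 57.90° ✓; |RM| = 21.90 ✗.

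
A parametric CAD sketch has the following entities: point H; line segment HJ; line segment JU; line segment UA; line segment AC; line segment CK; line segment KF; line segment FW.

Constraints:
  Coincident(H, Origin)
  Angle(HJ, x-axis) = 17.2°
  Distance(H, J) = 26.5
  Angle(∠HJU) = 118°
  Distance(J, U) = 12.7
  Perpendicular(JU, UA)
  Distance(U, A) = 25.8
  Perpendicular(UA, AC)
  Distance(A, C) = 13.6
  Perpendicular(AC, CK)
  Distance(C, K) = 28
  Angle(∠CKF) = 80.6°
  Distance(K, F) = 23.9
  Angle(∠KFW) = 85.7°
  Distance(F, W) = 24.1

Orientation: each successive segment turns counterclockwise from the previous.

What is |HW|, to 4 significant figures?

29.46

H is at the origin; HJ runs at 17.2° with length 26.5, so J = (25.31, 7.836). ∠HJU = 118.0° gives JU at 79.20° from the x-axis; with |JU| = 12.7, U = (27.69, 20.31). JU ⟂ UA, so UA runs at 169.2°; with |UA| = 25.8, A = (2.352, 25.15). UA is perpendicular to AC, so AC runs at -100.8°; with |AC| = 13.6, C = (-0.1968, 11.79). The perpendicularity gives CK at right angles to AC, so CK runs at -10.80°; with |CK| = 28.0, K = (27.31, 6.540). ∠CKF = 80.6° gives KF at 88.60° from the x-axis; with |KF| = 23.9, F = (27.89, 30.43). ∠KFW = 85.7° gives FW at -177.1° from the x-axis; with |FW| = 24.1, W = (3.822, 29.21). Then |HW| = |W − H| = 29.46.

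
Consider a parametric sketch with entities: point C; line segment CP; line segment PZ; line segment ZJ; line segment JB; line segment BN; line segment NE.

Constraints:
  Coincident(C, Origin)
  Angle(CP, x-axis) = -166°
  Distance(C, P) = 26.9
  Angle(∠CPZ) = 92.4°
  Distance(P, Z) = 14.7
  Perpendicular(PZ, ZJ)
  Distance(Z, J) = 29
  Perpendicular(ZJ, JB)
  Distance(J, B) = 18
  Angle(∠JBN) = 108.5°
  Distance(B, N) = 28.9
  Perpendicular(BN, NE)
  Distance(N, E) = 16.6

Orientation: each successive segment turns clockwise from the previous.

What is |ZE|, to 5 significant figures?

12.004

C is at the origin; CP runs at -166.0° with length 26.9, so P = (-26.101, -6.5077). ∠CPZ = 92.4° gives PZ at 106.40° from the x-axis; with |PZ| = 14.7, Z = (-30.251, 7.5942). PZ ⟂ ZJ, so ZJ runs at 16.400°; with |ZJ| = 29.0, J = (-2.4313, 15.782). ZJ is perpendicular to JB, so JB runs at -73.600°; with |JB| = 18.0, B = (2.6509, -1.4855). ∠JBN = 108.5° gives BN at -145.10° from the x-axis; with |BN| = 28.9, N = (-21.052, -18.021). The perpendicularity gives NE at right angles to BN, so NE runs at 124.90°; with |NE| = 16.6, E = (-30.549, -4.4060). Then |ZE| = |E − Z| = 12.004.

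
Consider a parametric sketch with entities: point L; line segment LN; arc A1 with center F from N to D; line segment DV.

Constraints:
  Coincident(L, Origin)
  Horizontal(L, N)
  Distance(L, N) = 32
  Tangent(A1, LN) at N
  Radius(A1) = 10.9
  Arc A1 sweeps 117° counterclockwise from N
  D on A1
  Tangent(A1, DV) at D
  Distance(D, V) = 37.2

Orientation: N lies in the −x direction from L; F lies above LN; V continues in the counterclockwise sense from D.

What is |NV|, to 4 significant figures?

49.52

L is at the origin; LN is horizontal with |LN| = 32.0 and N on the −x side, so N = (-32.00, 0.000). Tangency of A1 to LN means the radius FN is perpendicular to LN, so F = N + (0, 10.9) = (-32.00, 10.90). On A1, N sits at bearing -90° from F; a 117° counterclockwise sweep puts D at bearing 27°, so D = F + 10.9·(cos 27°, sin 27°) = (-22.29, 15.85). The tangent condition forces FD to be normal to DV, so DV runs along (−sin 27°, cos 27°); with |DV| = 37.2, V = (-39.18, 48.99). Then |NV| = |V − N| = 49.52.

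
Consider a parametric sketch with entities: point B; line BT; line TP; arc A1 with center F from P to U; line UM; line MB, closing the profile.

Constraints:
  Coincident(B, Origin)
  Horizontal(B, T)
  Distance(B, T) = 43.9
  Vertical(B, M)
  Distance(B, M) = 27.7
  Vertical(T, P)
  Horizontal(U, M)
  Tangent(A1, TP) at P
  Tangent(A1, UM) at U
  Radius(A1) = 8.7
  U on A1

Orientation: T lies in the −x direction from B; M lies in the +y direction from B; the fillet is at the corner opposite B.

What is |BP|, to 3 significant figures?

47.8

B is at the origin; BT is horizontal with |BT| = 43.9 and T on the −x side, so T = (-43.9, 0.00). B and M share the same x with |BM| = 27.7 and M on the +y side, so M = (0.00, 27.7). The virtual corner opposite B is at (-43.9, 27.7). Tangency of A1 to TP means the radius FP is perpendicular to TP and A1 meets UM tangentially, so FU is at right angles to UM, with radius 8.7, so the center F sits 8.7 in from both sides at F = (-35.2, 19.0). That places the tangent points at P = (-43.9, 19.0) on TP and U = (-35.2, 27.7) on UM. Then |BP| = |P − B| = 47.8.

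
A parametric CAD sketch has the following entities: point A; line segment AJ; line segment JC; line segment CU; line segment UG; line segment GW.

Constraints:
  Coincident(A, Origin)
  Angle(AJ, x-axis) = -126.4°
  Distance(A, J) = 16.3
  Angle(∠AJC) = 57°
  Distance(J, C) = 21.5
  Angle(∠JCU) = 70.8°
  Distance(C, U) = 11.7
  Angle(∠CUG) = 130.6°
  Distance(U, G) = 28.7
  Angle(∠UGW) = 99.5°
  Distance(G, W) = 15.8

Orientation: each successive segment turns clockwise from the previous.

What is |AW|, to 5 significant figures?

26.678

A is at the origin; AJ runs at -126.4° with length 16.3, so J = (-9.6727, -13.120). ∠AJC = 57.0° gives JC at 110.60° from the x-axis; with |JC| = 21.5, C = (-17.237, 7.0055). ∠JCU = 70.8° gives CU at 1.4000° from the x-axis; with |CU| = 11.7, U = (-5.5408, 7.2914). ∠CUG = 130.6° gives UG at -48.000° from the x-axis; with |UG| = 28.7, G = (13.663, -14.037). ∠UGW = 99.5° gives GW at -128.50° from the x-axis; with |GW| = 15.8, W = (3.8275, -26.402). Then |AW| = |W − A| = 26.678.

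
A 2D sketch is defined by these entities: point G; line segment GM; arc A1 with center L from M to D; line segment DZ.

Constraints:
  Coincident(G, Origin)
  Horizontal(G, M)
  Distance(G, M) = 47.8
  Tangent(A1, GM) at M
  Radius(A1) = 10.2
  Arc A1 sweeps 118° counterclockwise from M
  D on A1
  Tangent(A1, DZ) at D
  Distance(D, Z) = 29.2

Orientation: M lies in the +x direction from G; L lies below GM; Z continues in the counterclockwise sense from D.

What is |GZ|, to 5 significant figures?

66.474

On A1, M sits at bearing 90° from L; a 118° counterclockwise sweep puts D at bearing 208°, so D = L + 10.2·(cos 208°, sin 208°) = (38.794, -14.989). Since A1 is tangent to DZ there, LD ⟂ DZ, so DZ runs along (−sin 208°, cos 208°); with |DZ| = 29.2, Z = (52.503, -40.771). Then |GZ| = |Z − G| = 66.474.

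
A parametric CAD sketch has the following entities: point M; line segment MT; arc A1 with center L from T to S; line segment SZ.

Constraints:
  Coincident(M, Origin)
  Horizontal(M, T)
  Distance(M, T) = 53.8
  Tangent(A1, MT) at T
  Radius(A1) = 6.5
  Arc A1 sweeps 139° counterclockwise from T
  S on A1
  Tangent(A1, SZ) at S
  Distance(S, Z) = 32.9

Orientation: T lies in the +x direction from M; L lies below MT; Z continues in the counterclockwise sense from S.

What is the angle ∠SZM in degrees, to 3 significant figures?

17.1°

M is at the origin; M and T share the same y with |MT| = 53.8 and T on the +x side, so T = (53.8, 0.00). Since A1 is tangent to MT there, LT ⟂ MT, so L = T + (0, -6.5) = (53.8, -6.50). On A1, T sits at bearing 90° from L; a 139° counterclockwise sweep puts S at bearing 229°, so S = L + 6.5·(cos 229°, sin 229°) = (49.5, -11.4). Since A1 is tangent to SZ there, LS ⟂ SZ, so SZ runs along (−sin 229°, cos 229°); with |SZ| = 32.9, Z = (74.4, -33.0). Then cos ∠SZM = ZS·ZM / (|ZS||ZM|), giving 17.1°.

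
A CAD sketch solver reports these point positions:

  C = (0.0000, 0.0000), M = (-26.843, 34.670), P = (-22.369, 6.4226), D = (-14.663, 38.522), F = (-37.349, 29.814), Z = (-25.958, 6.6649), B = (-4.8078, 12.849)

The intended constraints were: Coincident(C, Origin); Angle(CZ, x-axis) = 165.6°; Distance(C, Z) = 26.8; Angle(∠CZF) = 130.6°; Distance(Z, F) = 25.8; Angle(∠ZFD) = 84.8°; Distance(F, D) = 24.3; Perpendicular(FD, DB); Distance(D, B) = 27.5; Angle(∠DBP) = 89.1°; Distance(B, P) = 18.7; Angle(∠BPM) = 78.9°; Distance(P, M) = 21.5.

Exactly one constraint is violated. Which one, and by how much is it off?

Distance(P, M) = 21.5 — off by 7.10.

C = (0.00, 0.00) ✓; CZ at 165.6° ✓; |CZ| = 26.80 ✓; ∠CZF = 130.6° ✓; |ZF| = 25.80 ✓; ∠ZFD = 84.80° ✓; |FD| = 24.30 ✓; ∠(FD, DB) = 90.00° ✓; |DB| = 27.50 ✓; ∠DBP = 89.10° ✓; |BP| = 18.70 ✓; ∠BPM = 78.90° ✓; |PM| = 28.60 ✗.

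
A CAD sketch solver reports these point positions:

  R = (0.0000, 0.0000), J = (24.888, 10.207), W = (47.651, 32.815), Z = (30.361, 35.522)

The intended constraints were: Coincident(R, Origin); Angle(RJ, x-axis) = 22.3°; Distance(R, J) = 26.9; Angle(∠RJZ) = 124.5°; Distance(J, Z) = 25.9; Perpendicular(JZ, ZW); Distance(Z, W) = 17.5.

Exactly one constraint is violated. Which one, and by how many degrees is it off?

Perpendicular(JZ, ZW) — off by 3.30°.

R = (0.00, 0.00) ✓; RJ at 22.30° ✓; |RJ| = 26.90 ✓; ∠RJZ = 124.5° ✓; |JZ| = 25.90 ✓; ∠(JZ, ZW) = 86.70° ✗; |ZW| = 17.50 ✓.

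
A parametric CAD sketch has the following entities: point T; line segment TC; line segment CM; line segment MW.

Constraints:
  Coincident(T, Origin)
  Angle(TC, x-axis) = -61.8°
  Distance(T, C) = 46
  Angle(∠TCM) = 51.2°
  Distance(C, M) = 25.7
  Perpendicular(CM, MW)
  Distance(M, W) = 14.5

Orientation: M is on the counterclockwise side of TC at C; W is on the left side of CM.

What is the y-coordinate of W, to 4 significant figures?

-11.22

T is at the origin; TC runs at -61.8° with length 46.0, so C = 46.0·(cos -61.8°, sin -61.8°) = (21.74, -40.54). ∠TCM = 51.2°, so CM runs at -61.8° + (180° − 51.2°) = 67.00° from the x-axis; with |CM| = 25.7, M = C + 25.7·(cos 67.00°, sin 67.00°) = (31.78, -16.88). The perpendicularity gives MW at right angles to CM; with |MW| = 14.5 on the left of CM, W = M + 14.5·(-0.9205, 0.3907) = (18.43, -11.22). So W.y = -11.22.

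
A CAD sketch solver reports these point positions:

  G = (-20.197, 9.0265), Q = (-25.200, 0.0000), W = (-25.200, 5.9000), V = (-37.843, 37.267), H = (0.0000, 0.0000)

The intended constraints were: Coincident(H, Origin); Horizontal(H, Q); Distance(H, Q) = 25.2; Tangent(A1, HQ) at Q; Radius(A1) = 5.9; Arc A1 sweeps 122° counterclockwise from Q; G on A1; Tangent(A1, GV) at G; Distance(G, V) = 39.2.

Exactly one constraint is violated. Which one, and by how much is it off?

Distance(G, V) = 39.2 — off by 5.90.

H = (0.00, 0.00) ✓; H.y = 0.00, Q.y = 0.00 ✓; |HQ| = 25.20 ✓; ∠(WQ, QH) = 90.00° ✓; |WQ| = 5.900 ✓; bearing(W→G) − bearing(W→Q) = 122.0° ✓; |WG| = 5.900 ✓; ∠(WG, GV) = 90.00° ✓; |GV| = 33.30 ✗.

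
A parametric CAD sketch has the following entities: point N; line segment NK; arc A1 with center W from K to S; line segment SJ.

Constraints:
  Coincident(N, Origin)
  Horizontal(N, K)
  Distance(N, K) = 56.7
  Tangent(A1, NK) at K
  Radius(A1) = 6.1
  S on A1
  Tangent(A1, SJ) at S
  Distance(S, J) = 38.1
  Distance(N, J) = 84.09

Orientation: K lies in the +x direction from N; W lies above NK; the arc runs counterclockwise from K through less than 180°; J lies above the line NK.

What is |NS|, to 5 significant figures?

62.692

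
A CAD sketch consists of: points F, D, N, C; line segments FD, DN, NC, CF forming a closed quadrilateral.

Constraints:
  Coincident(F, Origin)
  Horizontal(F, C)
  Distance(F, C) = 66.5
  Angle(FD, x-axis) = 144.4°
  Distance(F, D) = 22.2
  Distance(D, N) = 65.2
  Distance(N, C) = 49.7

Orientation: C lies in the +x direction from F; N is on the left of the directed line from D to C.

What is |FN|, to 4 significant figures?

58.28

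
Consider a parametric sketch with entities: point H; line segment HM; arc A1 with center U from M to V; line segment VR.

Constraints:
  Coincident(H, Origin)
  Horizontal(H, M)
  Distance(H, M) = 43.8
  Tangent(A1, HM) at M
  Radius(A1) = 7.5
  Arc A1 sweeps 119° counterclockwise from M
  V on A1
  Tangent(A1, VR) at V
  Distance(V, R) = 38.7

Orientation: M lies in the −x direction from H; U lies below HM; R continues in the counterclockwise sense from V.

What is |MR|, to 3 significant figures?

46.6

H is at the origin; HM is horizontal with |HM| = 43.8 and M on the −x side, so M = (-43.8, 0.00). A1 meets HM tangentially, so UM is at right angles to HM, so U = M + (0, -7.5) = (-43.8, -7.50). On A1, M sits at bearing 90° from U; a 119° counterclockwise sweep puts V at bearing 209°, so V = U + 7.5·(cos 209°, sin 209°) = (-50.4, -11.1). Tangency of A1 to VR means the radius UV is perpendicular to VR, so VR runs along (−sin 209°, cos 209°); with |VR| = 38.7, R = (-31.6, -45.0). Then |MR| = |R − M| = 46.6.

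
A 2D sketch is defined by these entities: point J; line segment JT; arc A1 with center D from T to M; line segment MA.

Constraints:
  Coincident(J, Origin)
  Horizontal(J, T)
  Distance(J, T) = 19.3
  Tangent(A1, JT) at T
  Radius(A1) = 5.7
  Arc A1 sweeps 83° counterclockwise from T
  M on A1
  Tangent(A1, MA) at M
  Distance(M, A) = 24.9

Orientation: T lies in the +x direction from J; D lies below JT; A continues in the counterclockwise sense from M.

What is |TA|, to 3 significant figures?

31.0

J is at the origin; J and T share the same y with |JT| = 19.3 and T on the +x side, so T = (19.3, 0.00). A1 meets JT tangentially, so DT is at right angles to JT, so D = T + (0, -5.7) = (19.3, -5.70). On A1, T sits at bearing 90° from D; an 83° counterclockwise sweep puts M at bearing 173°, so M = D + 5.7·(cos 173°, sin 173°) = (13.6, -5.01). A1 meets MA tangentially, so DM is at right angles to MA, so MA runs along (−sin 173°, cos 173°); with |MA| = 24.9, A = (10.6, -29.7). Then |TA| = |A − T| = 31.0.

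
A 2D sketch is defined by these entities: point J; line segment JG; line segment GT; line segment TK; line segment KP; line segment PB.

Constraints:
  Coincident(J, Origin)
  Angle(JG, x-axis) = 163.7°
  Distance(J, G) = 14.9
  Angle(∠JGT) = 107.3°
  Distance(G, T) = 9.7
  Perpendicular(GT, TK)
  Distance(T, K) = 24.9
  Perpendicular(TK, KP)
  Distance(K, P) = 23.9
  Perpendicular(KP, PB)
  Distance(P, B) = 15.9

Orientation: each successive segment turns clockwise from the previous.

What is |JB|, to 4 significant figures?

11.08

J is at the origin; JG runs at 163.7° with length 14.9, so G = (-14.30, 4.182). ∠JGT = 107.3° gives GT at 91.00° from the x-axis; with |GT| = 9.7, T = (-14.47, 13.88). GT ⟂ TK, so TK runs at 1.000°; with |TK| = 24.9, K = (10.43, 14.32). TK ⟂ KP, so KP runs at -89.00°; with |KP| = 23.9, P = (10.84, -9.581). The perpendicularity gives PB at right angles to KP, so PB runs at -179.0°; with |PB| = 15.9, B = (-5.055, -9.859). Then |JB| = |B − J| = 11.08.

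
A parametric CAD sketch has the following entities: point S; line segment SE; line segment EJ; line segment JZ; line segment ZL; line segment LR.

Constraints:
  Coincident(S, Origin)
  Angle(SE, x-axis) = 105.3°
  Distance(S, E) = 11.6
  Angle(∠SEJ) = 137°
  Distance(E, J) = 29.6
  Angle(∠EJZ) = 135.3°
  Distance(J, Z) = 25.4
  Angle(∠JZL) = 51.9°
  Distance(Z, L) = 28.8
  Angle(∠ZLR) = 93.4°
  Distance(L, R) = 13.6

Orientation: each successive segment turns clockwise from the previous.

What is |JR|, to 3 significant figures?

15.3

S is at the origin; SE runs at 105.3° with length 11.6, so E = (-3.06, 11.2). ∠SEJ = 137.0° gives EJ at 62.3° from the x-axis; with |EJ| = 29.6, J = (10.7, 37.4). ∠EJZ = 135.3° gives JZ at 17.6° from the x-axis; with |JZ| = 25.4, Z = (34.9, 45.1). ∠JZL = 51.9° gives ZL at -110° from the x-axis; with |ZL| = 28.8, L = (24.8, 18.1). ∠ZLR = 93.4° gives LR at 163° from the x-axis; with |LR| = 13.6, R = (11.8, 22.1). Then |JR| = |R − J| = 15.3.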